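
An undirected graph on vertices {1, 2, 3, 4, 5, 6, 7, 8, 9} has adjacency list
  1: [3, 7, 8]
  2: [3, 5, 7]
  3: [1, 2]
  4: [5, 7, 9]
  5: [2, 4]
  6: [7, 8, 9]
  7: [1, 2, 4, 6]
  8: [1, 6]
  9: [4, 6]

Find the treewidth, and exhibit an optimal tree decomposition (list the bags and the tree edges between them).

The largest bag has 4 vertices, giving width 3; this decomposition certifies tw(G) ≤ 3. For the lower bound: the 4 vertex sets {6,8,9}, {4}, {7}, {1,2,3,5} are disjoint, each induces a connected subgraph, and every pair is joined by at least one edge of G. Contracting each set to a single vertex therefore yields K_{4} as a minor, and since treewidth is minor-monotone, tw(G) ≥ tw(K_{4}) = 3. Combining the bounds, tw(G) = 3.

Treewidth 3.
One optimal decomposition is:
Bags: B1 = {4, 6, 8, 9}  B2 = {4, 6, 7, 8}  B3 = {1, 4, 7, 8}  B4 = {1, 4, 5, 7}  B5 = {1, 2, 5, 7}  B6 = {1, 2, 3, 5}
Tree: B1–B2, B2–B3, B3–B4, B4–B5, B5–B6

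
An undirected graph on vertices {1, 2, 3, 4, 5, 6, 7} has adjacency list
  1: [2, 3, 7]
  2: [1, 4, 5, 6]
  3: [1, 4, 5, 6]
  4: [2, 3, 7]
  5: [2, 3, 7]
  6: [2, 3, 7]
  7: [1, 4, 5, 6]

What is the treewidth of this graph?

A width-3 tree decomposition is:
Bags: B1 = {2, 3, 4, 7}  B2 = {1, 2, 3, 7}  B3 = {2, 3, 5, 7}  B4 = {2, 3, 6, 7}
Tree: B1–B2, B2–B3, B3–B4
Each bag holds 4 vertices, so the decomposition has width 3, which upper-bounds the treewidth. For the lower bound: the 4 vertex sets {4,7}, {1,2}, {3}, {5} are disjoint, each induces a connected subgraph, and every pair is joined by at least one edge of G. Contracting each set to a single vertex therefore yields K_{4} as a minor, and since treewidth is minor-monotone, tw(G) ≥ tw(K_{4}) = 3. Hence tw(G) = 3 exactly.

3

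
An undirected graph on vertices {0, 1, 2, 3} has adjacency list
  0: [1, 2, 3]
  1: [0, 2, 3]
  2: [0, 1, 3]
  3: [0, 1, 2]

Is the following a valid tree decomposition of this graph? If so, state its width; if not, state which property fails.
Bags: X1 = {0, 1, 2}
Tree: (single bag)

A tree decomposition must satisfy three properties: every vertex lies in some bag; for every edge, both endpoints lie together in some bag; and for every vertex, the bags containing it form a connected subtree. Here vertex 3 appears in no bag, so the decomposition is invalid.

No — vertex 3 appears in no bag.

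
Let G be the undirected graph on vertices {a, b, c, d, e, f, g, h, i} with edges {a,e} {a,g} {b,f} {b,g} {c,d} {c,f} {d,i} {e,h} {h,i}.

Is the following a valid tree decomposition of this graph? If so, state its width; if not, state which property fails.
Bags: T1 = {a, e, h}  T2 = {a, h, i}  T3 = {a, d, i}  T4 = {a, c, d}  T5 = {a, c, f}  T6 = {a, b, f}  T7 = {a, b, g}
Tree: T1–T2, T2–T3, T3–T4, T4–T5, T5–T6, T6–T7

Vertex coverage: the bags together contain {a, b, c, d, e, f, g, h, i}, the full vertex set. Edge coverage: each edge of G has both endpoints in at least one bag. Running intersection: for every vertex, the bags containing it form a connected subtree. All three properties hold, so this is a valid tree decomposition of width max|bag| − 1 = 2, and hence tw(G) ≤ 2.

Yes; width 2.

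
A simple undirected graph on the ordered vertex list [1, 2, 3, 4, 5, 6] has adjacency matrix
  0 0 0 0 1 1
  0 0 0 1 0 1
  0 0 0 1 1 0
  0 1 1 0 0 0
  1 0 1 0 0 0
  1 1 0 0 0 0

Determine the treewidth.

A width-2 tree decomposition is:
Bags: B1 = {3, 4, 5}  B2 = {2, 4, 5}  B3 = {2, 5, 6}  B4 = {1, 5, 6}
Tree: B1–B2, B2–B3, B3–B4
Every bag has size at most 3, so the width is 3 − 1 = 2 and tw(G) ≤ 2. For the lower bound, G contains the cycle 5–3–4–2–6–1–5, so G is not a forest; only forests have treewidth ≤ 1, hence tw(G) ≥ 2. Therefore the treewidth is 2.

2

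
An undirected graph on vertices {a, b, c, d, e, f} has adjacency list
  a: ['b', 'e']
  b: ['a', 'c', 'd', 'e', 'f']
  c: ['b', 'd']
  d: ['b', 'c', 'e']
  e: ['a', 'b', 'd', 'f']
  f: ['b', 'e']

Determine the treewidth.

A width-2 tree decomposition is:
Bags: B1 = {b, d, e}  B2 = {a, b, e}  B3 = {b, e, f}  B4 = {b, c, d}
Tree: B1–B2, B2–B3, B1–B4
The largest bag has 3 vertices, giving width 2; this decomposition certifies tw(G) ≤ 2. For the lower bound, the 3 vertices {b, d, e} are pairwise adjacent, and any tree decomposition puts a clique entirely inside one bag — forcing width ≥ 2. Therefore the treewidth is 2.

2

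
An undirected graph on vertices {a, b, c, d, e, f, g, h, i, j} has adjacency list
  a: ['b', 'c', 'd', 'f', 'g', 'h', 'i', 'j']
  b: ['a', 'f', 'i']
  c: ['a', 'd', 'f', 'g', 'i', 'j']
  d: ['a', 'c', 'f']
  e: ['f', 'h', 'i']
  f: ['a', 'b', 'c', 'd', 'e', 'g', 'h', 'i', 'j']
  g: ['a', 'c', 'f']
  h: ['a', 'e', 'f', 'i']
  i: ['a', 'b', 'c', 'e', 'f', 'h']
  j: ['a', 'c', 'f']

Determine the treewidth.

A width-3 tree decomposition is:
Bags: B1 = {a, f, h, i}  B2 = {a, c, f, i}  B3 = {a, c, d, f}  B4 = {a, c, f, j}  B5 = {a, c, f, g}  B6 = {a, b, f, i}  B7 = {e, f, h, i}
Tree: B1–B2, B2–B3, B3–B4, B4–B5, B1–B6, B1–B7
The largest bag has 4 vertices, giving width 3; this decomposition certifies tw(G) ≤ 3. On the other hand G contains the 4-clique {e, f, h, i}. A clique must lie in a single bag of any decomposition, so no decomposition can have width below 3. Hence tw(G) = 3 exactly.

3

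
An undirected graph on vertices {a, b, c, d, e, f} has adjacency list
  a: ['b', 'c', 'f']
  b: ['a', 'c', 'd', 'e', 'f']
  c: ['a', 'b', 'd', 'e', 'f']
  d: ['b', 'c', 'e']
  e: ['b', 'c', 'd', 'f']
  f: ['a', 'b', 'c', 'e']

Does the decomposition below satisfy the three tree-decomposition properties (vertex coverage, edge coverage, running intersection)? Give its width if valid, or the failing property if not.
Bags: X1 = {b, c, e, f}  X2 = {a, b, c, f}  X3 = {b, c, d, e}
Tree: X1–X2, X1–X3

Yes; width 3.

Vertex coverage: the bags together contain {a, b, c, d, e, f}, the full vertex set. Edge coverage: each edge of G has both endpoints in at least one bag. Running intersection: for every vertex, the bags containing it form a connected subtree. All three properties hold, so this is a valid tree decomposition of width max|bag| − 1 = 3, and hence tw(G) ≤ 3.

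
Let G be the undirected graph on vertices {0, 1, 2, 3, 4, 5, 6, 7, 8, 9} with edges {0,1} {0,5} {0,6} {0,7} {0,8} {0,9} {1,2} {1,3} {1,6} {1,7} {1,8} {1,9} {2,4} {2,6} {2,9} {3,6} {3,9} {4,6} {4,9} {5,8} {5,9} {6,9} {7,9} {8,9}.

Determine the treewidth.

A width-3 tree decomposition is:
Bags: B1 = {0, 1, 8, 9}  B2 = {0, 1, 6, 9}  B3 = {0, 5, 8, 9}  B4 = {1, 3, 6, 9}  B5 = {0, 1, 7, 9}  B6 = {1, 2, 6, 9}  B7 = {2, 4, 6, 9}
Tree: B1–B2, B1–B3, B2–B4, B2–B5, B4–B6, B6–B7
Every bag has size at most 4, so the width is 4 − 1 = 3 and tw(G) ≤ 3. Conversely, {0, 1, 8, 9} is a clique of size 4, and the vertices of any clique must share a bag in every tree decomposition; so some bag has ≥ 4 vertices and tw(G) ≥ 3. The upper and lower bounds meet at 3, so that is the treewidth.

3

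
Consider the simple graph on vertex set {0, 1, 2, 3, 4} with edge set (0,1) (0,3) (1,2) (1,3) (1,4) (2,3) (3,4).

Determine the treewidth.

2

A width-2 tree decomposition is:
Bags: B1 = {0, 1, 3}  B2 = {1, 3, 4}  B3 = {1, 2, 3}
Tree: B1–B2, B2–B3
The largest bag has 3 vertices, giving width 2; this decomposition certifies tw(G) ≤ 2. For the lower bound, the 3 vertices {0, 1, 3} are pairwise adjacent, and any tree decomposition puts a clique entirely inside one bag — forcing width ≥ 2. The upper and lower bounds meet at 2, so that is the treewidth.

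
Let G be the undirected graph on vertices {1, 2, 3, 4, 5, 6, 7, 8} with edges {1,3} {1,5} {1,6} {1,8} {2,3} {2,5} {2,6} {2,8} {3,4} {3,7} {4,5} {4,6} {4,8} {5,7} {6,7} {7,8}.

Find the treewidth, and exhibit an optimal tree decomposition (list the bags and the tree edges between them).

Every bag has size at most 5, so the width is 5 − 1 = 4 and tw(G) ≤ 4. For the lower bound: the 5 vertex sets {3,4}, {1,8}, {6,7}, {5}, {2} are disjoint, each induces a connected subgraph, and every pair is joined by at least one edge of G. Contracting each set to a single vertex therefore yields K_{5} as a minor, and since treewidth is minor-monotone, tw(G) ≥ tw(K_{5}) = 4. Hence tw(G) = 4 exactly.

Treewidth 4.
One such decomposition:
Bags: B1 = {3, 4, 5, 6, 8}  B2 = {1, 3, 5, 6, 8}  B3 = {3, 5, 6, 7, 8}  B4 = {2, 3, 5, 6, 8}
Tree: B1–B2, B2–B3, B3–B4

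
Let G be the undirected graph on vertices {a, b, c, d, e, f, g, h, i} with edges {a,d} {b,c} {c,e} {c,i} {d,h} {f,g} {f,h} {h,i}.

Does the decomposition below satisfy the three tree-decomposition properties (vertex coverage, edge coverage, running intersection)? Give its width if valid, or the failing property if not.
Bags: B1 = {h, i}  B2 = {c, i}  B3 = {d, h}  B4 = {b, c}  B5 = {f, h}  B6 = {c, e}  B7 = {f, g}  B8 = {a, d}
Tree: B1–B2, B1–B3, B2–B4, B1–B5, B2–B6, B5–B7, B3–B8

Checking the three conditions: (i) the bags cover all of {a, b, c, d, e, f, g, h, i}; (ii) for each edge, some bag contains both endpoints; (iii) the bags containing any fixed vertex form a subtree. All hold, so the decomposition is valid with width 2 − 1 = 1.

Yes; width 1.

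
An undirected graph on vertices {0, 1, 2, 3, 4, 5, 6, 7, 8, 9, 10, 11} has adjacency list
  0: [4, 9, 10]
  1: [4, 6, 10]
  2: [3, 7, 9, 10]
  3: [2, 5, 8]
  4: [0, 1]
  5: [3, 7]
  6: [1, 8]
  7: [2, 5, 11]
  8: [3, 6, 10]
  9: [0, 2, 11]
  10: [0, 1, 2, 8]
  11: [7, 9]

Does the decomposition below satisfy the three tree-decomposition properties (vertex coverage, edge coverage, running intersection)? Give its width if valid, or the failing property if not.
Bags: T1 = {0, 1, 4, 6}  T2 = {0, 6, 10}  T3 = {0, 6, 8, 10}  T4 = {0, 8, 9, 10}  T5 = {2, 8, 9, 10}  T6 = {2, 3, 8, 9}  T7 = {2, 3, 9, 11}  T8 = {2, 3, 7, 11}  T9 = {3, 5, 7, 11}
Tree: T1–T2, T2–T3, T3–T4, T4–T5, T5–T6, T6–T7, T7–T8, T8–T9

A tree decomposition must satisfy three properties: every vertex lies in some bag; for every edge, both endpoints lie together in some bag; and for every vertex, the bags containing it form a connected subtree. Here edge (1,10) lies in no bag, so the decomposition is invalid.

No — edge (1,10) lies in no bag.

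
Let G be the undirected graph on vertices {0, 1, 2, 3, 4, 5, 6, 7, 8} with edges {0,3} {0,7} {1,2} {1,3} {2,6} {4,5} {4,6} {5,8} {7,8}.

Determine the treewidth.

A width-2 tree decomposition is:
Bags: B1 = {5, 7, 8}  B2 = {4, 5, 7}  B3 = {4, 6, 7}  B4 = {2, 6, 7}  B5 = {1, 2, 7}  B6 = {1, 3, 7}  B7 = {0, 3, 7}
Tree: B1–B2, B2–B3, B3–B4, B4–B5, B5–B6, B6–B7
Each bag holds 3 vertices, so the decomposition has width 2, which upper-bounds the treewidth. For the lower bound, G contains the cycle 7–8–5–4–6–2–1–3–0–7, so G is not a forest; only forests have treewidth ≤ 1, hence tw(G) ≥ 2. Therefore the treewidth is 2.

2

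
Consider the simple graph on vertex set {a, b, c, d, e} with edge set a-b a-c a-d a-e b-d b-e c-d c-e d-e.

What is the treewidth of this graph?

3

A width-3 tree decomposition is:
Bags: B1 = {a, c, d, e}  B2 = {a, b, d, e}
Tree: B1–B2
The largest bag has 4 vertices, giving width 3; this decomposition certifies tw(G) ≤ 3. On the other hand G contains the 4-clique {a, c, d, e}. A clique must lie in a single bag of any decomposition, so no decomposition can have width below 3. Therefore the treewidth is 3.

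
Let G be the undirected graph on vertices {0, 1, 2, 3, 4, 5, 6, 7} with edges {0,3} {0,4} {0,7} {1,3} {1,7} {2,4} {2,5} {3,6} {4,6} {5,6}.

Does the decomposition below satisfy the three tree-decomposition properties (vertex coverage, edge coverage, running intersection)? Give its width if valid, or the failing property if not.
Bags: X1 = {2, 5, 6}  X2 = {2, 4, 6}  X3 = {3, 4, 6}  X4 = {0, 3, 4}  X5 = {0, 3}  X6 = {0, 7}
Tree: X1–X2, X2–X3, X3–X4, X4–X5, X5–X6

No — vertex 1 appears in no bag.

A tree decomposition must satisfy three properties: every vertex lies in some bag; for every edge, both endpoints lie together in some bag; and for every vertex, the bags containing it form a connected subtree. Here vertex 1 appears in no bag, so the decomposition is invalid.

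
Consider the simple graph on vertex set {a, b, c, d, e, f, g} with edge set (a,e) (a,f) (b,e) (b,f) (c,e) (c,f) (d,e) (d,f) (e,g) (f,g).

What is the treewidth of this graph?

A width-2 tree decomposition is:
Bags: B1 = {d, e, f}  B2 = {e, f, g}  B3 = {c, e, f}  B4 = {b, e, f}  B5 = {a, e, f}
Tree: B1–B2, B2–B3, B3–B4, B4–B5
The largest bag has 3 vertices, giving width 2; this decomposition certifies tw(G) ≤ 2. Since e–d–f–g–e is a cycle in G, G is not acyclic. Forests are exactly the graphs of treewidth ≤ 1, so tw(G) ≥ 2. The upper and lower bounds meet at 2, so that is the treewidth.

2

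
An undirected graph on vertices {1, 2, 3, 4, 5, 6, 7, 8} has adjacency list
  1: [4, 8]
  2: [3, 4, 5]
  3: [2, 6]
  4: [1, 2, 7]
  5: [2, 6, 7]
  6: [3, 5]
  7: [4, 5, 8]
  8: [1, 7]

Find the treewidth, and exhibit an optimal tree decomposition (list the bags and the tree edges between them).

Treewidth 2.
One optimal decomposition is:
Bags: B1 = {3, 5, 6}  B2 = {2, 3, 5}  B3 = {2, 5, 7}  B4 = {2, 4, 7}  B5 = {4, 7, 8}  B6 = {1, 4, 8}
Tree: B1–B2, B2–B3, B3–B4, B4–B5, B5–B6

The largest bag has 3 vertices, giving width 2; this decomposition certifies tw(G) ≤ 2. The edges 6–3–2–5–6 form a cycle, so G is not a tree and its treewidth is at least 2. The upper and lower bounds meet at 2, so that is the treewidth.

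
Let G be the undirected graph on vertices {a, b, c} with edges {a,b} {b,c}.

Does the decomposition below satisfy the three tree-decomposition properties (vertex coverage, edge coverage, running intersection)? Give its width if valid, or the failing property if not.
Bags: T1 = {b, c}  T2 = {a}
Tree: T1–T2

No — edge (b,a) lies in no bag.

A tree decomposition must satisfy three properties: every vertex lies in some bag; for every edge, both endpoints lie together in some bag; and for every vertex, the bags containing it form a connected subtree. Here edge (b,a) lies in no bag, so the decomposition is invalid.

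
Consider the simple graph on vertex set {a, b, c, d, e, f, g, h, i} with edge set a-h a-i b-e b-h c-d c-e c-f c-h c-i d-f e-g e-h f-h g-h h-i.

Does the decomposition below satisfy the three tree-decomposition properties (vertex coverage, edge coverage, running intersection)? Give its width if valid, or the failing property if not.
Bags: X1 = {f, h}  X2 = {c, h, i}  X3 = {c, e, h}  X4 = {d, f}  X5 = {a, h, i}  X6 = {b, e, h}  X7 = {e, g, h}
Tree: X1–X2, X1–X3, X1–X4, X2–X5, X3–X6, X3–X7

A tree decomposition must satisfy three properties: every vertex lies in some bag; for every edge, both endpoints lie together in some bag; and for every vertex, the bags containing it form a connected subtree. Here edge (c,f) lies in no bag, so the decomposition is invalid.

No — edge (c,f) lies in no bag.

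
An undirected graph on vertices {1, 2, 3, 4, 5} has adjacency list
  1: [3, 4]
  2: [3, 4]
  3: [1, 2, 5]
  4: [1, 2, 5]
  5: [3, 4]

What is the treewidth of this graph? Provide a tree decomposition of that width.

Each bag holds 3 vertices, so the decomposition has width 2, which upper-bounds the treewidth. For the lower bound, G contains the cycle 3–1–4–2–3, so G is not a forest; only forests have treewidth ≤ 1, hence tw(G) ≥ 2. Therefore the treewidth is 2.

Treewidth 2.
Bags: B1 = {1, 3, 4}  B2 = {2, 3, 4}  B3 = {3, 4, 5}
Tree: B1–B2, B2–B3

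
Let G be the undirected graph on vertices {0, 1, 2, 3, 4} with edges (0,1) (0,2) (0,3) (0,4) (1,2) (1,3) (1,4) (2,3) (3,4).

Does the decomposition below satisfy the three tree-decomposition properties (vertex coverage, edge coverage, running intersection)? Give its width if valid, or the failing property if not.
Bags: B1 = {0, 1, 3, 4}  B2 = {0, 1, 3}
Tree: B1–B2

A tree decomposition must satisfy three properties: every vertex lies in some bag; for every edge, both endpoints lie together in some bag; and for every vertex, the bags containing it form a connected subtree. Here vertex 2 appears in no bag, so the decomposition is invalid.

No — vertex 2 appears in no bag.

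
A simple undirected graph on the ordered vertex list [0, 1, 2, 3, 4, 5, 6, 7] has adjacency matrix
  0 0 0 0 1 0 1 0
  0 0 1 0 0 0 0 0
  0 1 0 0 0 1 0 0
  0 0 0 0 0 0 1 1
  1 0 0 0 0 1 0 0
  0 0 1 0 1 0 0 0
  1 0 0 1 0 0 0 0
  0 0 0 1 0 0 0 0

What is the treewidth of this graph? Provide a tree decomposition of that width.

Every bag has size at most 2, so the width is 2 − 1 = 1 and tw(G) ≤ 1. G has an edge, so its treewidth is at least 1. Therefore the treewidth is 1.

Treewidth 1.
Bags: B1 = {3, 7}  B2 = {3, 6}  B3 = {0, 6}  B4 = {0, 4}  B5 = {4, 5}  B6 = {2, 5}  B7 = {1, 2}
Tree: B1–B2, B2–B3, B3–B4, B4–B5, B5–B6, B6–B7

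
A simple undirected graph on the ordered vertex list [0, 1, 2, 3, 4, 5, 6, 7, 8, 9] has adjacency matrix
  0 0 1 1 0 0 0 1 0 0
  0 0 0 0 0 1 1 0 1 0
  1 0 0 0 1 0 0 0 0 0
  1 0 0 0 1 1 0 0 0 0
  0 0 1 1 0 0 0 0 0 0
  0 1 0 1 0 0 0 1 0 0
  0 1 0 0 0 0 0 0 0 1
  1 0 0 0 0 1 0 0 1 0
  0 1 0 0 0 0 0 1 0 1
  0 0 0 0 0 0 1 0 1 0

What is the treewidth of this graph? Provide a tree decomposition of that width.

Treewidth 2.
One such decomposition:
Bags: B1 = {1, 6, 9}  B2 = {1, 8, 9}  B3 = {1, 5, 8}  B4 = {5, 7, 8}  B5 = {3, 5, 7}  B6 = {0, 3, 7}  B7 = {0, 3, 4}  B8 = {0, 2, 4}
Tree: B1–B2, B2–B3, B3–B4, B4–B5, B5–B6, B6–B7, B7–B8

The largest bag has 3 vertices, giving width 2; this decomposition certifies tw(G) ≤ 2. For the lower bound, G contains the cycle 6–9–8–1–6, so G is not a forest; only forests have treewidth ≤ 1, hence tw(G) ≥ 2. Combining the bounds, tw(G) = 2.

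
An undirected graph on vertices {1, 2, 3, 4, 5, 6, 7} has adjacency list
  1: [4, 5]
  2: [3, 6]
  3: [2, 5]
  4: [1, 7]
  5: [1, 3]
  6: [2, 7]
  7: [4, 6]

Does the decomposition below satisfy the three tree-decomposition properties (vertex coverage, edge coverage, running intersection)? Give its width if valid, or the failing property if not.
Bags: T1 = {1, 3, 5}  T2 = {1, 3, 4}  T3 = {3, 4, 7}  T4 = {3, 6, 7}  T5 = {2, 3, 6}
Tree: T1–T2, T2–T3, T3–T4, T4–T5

Checking the three conditions: (i) the bags cover all of {1, 2, 3, 4, 5, 6, 7}; (ii) for each edge, some bag contains both endpoints; (iii) the bags containing any fixed vertex form a subtree. All hold, so the decomposition is valid with width 3 − 1 = 2.

Yes; width 2.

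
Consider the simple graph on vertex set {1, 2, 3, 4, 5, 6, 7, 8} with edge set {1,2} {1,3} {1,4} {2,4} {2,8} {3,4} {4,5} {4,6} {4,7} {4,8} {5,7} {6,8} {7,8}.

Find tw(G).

A width-2 tree decomposition is:
Bags: B1 = {4, 7, 8}  B2 = {2, 4, 8}  B3 = {4, 5, 7}  B4 = {1, 2, 4}  B5 = {4, 6, 8}  B6 = {1, 3, 4}
Tree: B1–B2, B1–B3, B2–B4, B1–B5, B4–B6
The largest bag has 3 vertices, giving width 2; this decomposition certifies tw(G) ≤ 2. On the other hand G contains the 3-clique {2, 4, 8}. A clique must lie in a single bag of any decomposition, so no decomposition can have width below 2. The upper and lower bounds meet at 2, so that is the treewidth.

2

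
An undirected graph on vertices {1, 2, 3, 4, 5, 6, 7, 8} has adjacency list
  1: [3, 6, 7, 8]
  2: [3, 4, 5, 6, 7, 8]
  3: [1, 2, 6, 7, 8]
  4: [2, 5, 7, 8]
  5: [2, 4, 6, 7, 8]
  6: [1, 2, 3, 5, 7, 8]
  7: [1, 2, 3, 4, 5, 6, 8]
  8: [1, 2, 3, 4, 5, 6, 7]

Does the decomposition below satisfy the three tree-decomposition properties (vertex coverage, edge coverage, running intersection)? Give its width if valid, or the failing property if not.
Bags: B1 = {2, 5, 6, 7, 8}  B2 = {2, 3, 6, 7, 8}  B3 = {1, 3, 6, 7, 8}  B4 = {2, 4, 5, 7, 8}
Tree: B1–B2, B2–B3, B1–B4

Yes; width 4.

Vertex coverage: the bags together contain {1, 2, 3, 4, 5, 6, 7, 8}, the full vertex set. Edge coverage: each edge of G has both endpoints in at least one bag. Running intersection: for every vertex, the bags containing it form a connected subtree. All three properties hold, so this is a valid tree decomposition of width max|bag| − 1 = 4, and hence tw(G) ≤ 4.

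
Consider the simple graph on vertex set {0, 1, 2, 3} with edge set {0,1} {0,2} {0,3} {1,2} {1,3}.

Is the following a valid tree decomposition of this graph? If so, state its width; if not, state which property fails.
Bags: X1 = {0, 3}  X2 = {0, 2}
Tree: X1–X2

A tree decomposition must satisfy three properties: every vertex lies in some bag; for every edge, both endpoints lie together in some bag; and for every vertex, the bags containing it form a connected subtree. Here vertex 1 appears in no bag, so the decomposition is invalid.

No — vertex 1 appears in no bag.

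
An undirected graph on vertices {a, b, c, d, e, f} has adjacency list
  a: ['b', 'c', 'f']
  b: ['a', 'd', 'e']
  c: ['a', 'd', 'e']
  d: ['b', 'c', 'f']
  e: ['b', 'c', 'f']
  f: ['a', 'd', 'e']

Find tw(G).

A width-3 tree decomposition is:
Bags: B1 = {b, c, d, f}  B2 = {b, c, e, f}  B3 = {a, b, c, f}
Tree: B1–B2, B2–B3
Each bag holds 4 vertices, so the decomposition has width 3, which upper-bounds the treewidth. For the lower bound: the 4 vertex sets {b,d}, {c,e}, {f}, {a} are disjoint, each induces a connected subgraph, and every pair is joined by at least one edge of G. Contracting each set to a single vertex therefore yields K_{4} as a minor, and since treewidth is minor-monotone, tw(G) ≥ tw(K_{4}) = 3. The upper and lower bounds meet at 3, so that is the treewidth.

3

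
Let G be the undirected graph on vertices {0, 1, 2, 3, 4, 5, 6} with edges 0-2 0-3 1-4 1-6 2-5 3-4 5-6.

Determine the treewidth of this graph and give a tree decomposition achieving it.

Every bag has size at most 3, so the width is 3 − 1 = 2 and tw(G) ≤ 2. The edges 2–5–6–1–4–3–0–2 form a cycle, so G is not a tree and its treewidth is at least 2. Therefore the treewidth is 2.

Treewidth 2.
One such decomposition:
Bags: B1 = {2, 5, 6}  B2 = {1, 2, 6}  B3 = {1, 2, 4}  B4 = {2, 3, 4}  B5 = {0, 2, 3}
Tree: B1–B2, B2–B3, B3–B4, B4–B5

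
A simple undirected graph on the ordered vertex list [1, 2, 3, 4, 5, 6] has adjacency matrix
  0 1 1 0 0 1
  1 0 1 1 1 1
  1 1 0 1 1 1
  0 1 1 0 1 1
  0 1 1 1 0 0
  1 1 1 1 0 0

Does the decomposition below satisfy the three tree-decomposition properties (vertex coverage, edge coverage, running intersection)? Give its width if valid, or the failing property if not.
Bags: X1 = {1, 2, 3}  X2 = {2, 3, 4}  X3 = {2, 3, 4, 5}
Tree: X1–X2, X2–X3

No — vertex 6 appears in no bag.

A tree decomposition must satisfy three properties: every vertex lies in some bag; for every edge, both endpoints lie together in some bag; and for every vertex, the bags containing it form a connected subtree. Here vertex 6 appears in no bag, so the decomposition is invalid.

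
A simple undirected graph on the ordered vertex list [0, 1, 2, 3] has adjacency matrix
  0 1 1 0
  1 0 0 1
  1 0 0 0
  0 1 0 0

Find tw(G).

1

A width-1 tree decomposition is:
Bags: B1 = {1, 3}  B2 = {0, 1}  B3 = {0, 2}
Tree: B1–B2, B2–B3
Each bag holds 2 vertices, so the decomposition has width 1, which upper-bounds the treewidth. Any graph with an edge has treewidth ≥ 1, and G has the edge 3–1. The upper and lower bounds meet at 1, so that is the treewidth.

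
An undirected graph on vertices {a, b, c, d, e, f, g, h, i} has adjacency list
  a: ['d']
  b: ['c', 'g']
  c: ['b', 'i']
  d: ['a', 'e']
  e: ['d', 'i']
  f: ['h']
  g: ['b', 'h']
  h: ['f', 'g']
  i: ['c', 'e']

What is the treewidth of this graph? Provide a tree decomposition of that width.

The largest bag has 2 vertices, giving width 1; this decomposition certifies tw(G) ≤ 1. G has an edge, so its treewidth is at least 1. The upper and lower bounds meet at 1, so that is the treewidth.

Treewidth 1.
Bags: B1 = {a, d}  B2 = {d, e}  B3 = {e, i}  B4 = {c, i}  B5 = {b, c}  B6 = {b, g}  B7 = {g, h}  B8 = {f, h}
Tree: B1–B2, B2–B3, B3–B4, B4–B5, B5–B6, B6–B7, B7–B8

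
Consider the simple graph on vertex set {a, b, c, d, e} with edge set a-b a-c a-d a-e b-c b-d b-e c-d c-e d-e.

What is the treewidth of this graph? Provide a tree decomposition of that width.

A single bag containing all 5 vertices is trivially a valid decomposition of width 4. On the other hand G contains the 5-clique {a, b, c, d, e}. A clique must lie in a single bag of any decomposition, so no decomposition can have width below 4. Hence tw(G) = 4 exactly.

Treewidth 4.
Bags: B1 = {a, b, c, d, e}
Tree: (single bag)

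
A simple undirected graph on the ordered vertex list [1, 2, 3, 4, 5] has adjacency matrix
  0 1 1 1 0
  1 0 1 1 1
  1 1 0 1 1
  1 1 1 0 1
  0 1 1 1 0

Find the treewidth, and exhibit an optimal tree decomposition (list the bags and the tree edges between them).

The largest bag has 4 vertices, giving width 3; this decomposition certifies tw(G) ≤ 3. Conversely, {1, 2, 3, 4} is a clique of size 4, and the vertices of any clique must share a bag in every tree decomposition; so some bag has ≥ 4 vertices and tw(G) ≥ 3. The upper and lower bounds meet at 3, so that is the treewidth.

Treewidth 3.
One such decomposition:
Bags: B1 = {2, 3, 4, 5}  B2 = {1, 2, 3, 4}
Tree: B1–B2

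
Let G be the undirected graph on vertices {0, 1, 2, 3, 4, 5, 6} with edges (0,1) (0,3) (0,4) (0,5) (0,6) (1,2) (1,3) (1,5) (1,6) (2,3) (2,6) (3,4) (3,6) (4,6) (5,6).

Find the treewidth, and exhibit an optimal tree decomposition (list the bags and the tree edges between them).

The largest bag has 4 vertices, giving width 3; this decomposition certifies tw(G) ≤ 3. Conversely, {0, 1, 3, 6} is a clique of size 4, and the vertices of any clique must share a bag in every tree decomposition; so some bag has ≥ 4 vertices and tw(G) ≥ 3. Combining the bounds, tw(G) = 3.

Treewidth 3.
One optimal decomposition is:
Bags: B1 = {0, 1, 3, 6}  B2 = {0, 3, 4, 6}  B3 = {0, 1, 5, 6}  B4 = {1, 2, 3, 6}
Tree: B1–B2, B1–B3, B1–B4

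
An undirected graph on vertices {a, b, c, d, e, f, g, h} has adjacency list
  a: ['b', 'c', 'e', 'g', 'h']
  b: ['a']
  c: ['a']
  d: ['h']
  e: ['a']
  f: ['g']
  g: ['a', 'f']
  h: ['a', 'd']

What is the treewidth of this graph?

1

A width-1 tree decomposition is:
Bags: B1 = {a, b}  B2 = {a, g}  B3 = {a, h}  B4 = {d, h}  B5 = {a, c}  B6 = {a, e}  B7 = {f, g}
Tree: B1–B2, B1–B3, B3–B4, B3–B5, B1–B6, B2–B7
Each bag holds 2 vertices, so the decomposition has width 1, which upper-bounds the treewidth. Since G has at least one edge (e.g. a–b), it is not an edgeless graph, so tw(G) ≥ 1. The upper and lower bounds meet at 1, so that is the treewidth.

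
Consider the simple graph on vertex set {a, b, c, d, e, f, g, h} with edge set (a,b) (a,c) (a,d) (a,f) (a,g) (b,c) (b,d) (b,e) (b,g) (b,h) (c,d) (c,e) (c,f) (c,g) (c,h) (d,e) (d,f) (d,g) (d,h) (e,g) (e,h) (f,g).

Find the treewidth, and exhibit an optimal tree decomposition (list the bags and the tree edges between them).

The largest bag has 5 vertices, giving width 4; this decomposition certifies tw(G) ≤ 4. For the lower bound, the 5 vertices {b, c, d, e, g} are pairwise adjacent, and any tree decomposition puts a clique entirely inside one bag — forcing width ≥ 4. The upper and lower bounds meet at 4, so that is the treewidth.

Treewidth 4.
One optimal decomposition is:
Bags: B1 = {a, b, c, d, g}  B2 = {b, c, d, e, g}  B3 = {b, c, d, e, h}  B4 = {a, c, d, f, g}
Tree: B1–B2, B2–B3, B1–B4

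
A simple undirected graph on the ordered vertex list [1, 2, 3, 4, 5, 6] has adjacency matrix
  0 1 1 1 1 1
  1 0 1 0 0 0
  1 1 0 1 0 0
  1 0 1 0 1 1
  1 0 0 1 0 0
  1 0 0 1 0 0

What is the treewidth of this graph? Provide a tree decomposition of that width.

Every bag has size at most 3, so the width is 3 − 1 = 2 and tw(G) ≤ 2. For the lower bound, the 3 vertices {1, 2, 3} are pairwise adjacent, and any tree decomposition puts a clique entirely inside one bag — forcing width ≥ 2. The upper and lower bounds meet at 2, so that is the treewidth.

Treewidth 2.
One optimal decomposition is:
Bags: B1 = {1, 3, 4}  B2 = {1, 4, 5}  B3 = {1, 4, 6}  B4 = {1, 2, 3}
Tree: B1–B2, B1–B3, B1–B4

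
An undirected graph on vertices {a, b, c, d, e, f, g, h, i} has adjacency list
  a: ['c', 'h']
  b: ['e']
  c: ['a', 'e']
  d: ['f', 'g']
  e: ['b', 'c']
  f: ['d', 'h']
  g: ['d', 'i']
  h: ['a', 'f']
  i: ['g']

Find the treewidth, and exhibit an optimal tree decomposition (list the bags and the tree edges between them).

Every bag has size at most 2, so the width is 2 − 1 = 1 and tw(G) ≤ 1. G has an edge, so its treewidth is at least 1. Hence tw(G) = 1 exactly.

Treewidth 1.
One optimal decomposition is:
Bags: B1 = {g, i}  B2 = {d, g}  B3 = {d, f}  B4 = {f, h}  B5 = {a, h}  B6 = {a, c}  B7 = {c, e}  B8 = {b, e}
Tree: B1–B2, B2–B3, B3–B4, B4–B5, B5–B6, B6–B7, B7–B8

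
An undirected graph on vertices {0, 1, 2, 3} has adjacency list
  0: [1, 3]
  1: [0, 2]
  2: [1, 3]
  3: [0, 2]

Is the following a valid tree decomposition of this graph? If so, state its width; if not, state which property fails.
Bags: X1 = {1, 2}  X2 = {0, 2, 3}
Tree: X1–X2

A tree decomposition must satisfy three properties: every vertex lies in some bag; for every edge, both endpoints lie together in some bag; and for every vertex, the bags containing it form a connected subtree. Here edge (0,1) lies in no bag, so the decomposition is invalid.

No — edge (0,1) lies in no bag.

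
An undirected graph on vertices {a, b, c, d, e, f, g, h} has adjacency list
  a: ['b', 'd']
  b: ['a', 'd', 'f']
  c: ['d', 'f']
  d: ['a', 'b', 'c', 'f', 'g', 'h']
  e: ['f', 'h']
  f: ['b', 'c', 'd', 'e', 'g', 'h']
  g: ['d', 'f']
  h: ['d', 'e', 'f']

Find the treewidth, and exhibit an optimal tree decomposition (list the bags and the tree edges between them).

The largest bag has 3 vertices, giving width 2; this decomposition certifies tw(G) ≤ 2. On the other hand G contains the 3-clique {a, b, d}. A clique must lie in a single bag of any decomposition, so no decomposition can have width below 2. The upper and lower bounds meet at 2, so that is the treewidth.

Treewidth 2.
One such decomposition:
Bags: B1 = {d, f, h}  B2 = {b, d, f}  B3 = {c, d, f}  B4 = {d, f, g}  B5 = {e, f, h}  B6 = {a, b, d}
Tree: B1–B2, B2–B3, B3–B4, B1–B5, B2–B6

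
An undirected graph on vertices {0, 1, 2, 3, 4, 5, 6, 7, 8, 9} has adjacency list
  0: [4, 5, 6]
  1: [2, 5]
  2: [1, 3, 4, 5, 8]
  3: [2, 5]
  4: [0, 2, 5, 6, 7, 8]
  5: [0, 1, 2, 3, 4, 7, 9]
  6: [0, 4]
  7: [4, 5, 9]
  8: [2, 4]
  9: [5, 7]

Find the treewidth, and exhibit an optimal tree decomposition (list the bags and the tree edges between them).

The largest bag has 3 vertices, giving width 2; this decomposition certifies tw(G) ≤ 2. For the lower bound, the 3 vertices {2, 4, 8} are pairwise adjacent, and any tree decomposition puts a clique entirely inside one bag — forcing width ≥ 2. Combining the bounds, tw(G) = 2.

Treewidth 2.
One such decomposition:
Bags: B1 = {2, 4, 5}  B2 = {2, 4, 8}  B3 = {0, 4, 5}  B4 = {0, 4, 6}  B5 = {1, 2, 5}  B6 = {4, 5, 7}  B7 = {5, 7, 9}  B8 = {2, 3, 5}
Tree: B1–B2, B1–B3, B3–B4, B1–B5, B1–B6, B6–B7, B5–B8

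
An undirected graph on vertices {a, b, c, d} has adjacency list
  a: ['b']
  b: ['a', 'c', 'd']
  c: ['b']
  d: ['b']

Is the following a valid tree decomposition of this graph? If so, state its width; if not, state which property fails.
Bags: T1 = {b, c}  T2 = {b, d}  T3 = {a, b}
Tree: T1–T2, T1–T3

Yes; width 1.

Vertex coverage: the bags together contain {a, b, c, d}, the full vertex set. Edge coverage: each edge of G has both endpoints in at least one bag. Running intersection: for every vertex, the bags containing it form a connected subtree. All three properties hold, so this is a valid tree decomposition of width max|bag| − 1 = 1, and hence tw(G) ≤ 1.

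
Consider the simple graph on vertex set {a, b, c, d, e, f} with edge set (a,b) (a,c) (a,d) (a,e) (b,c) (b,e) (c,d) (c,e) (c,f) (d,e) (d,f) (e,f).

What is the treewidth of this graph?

3

A width-3 tree decomposition is:
Bags: B1 = {a, c, d, e}  B2 = {c, d, e, f}  B3 = {a, b, c, e}
Tree: B1–B2, B1–B3
Each bag holds 4 vertices, so the decomposition has width 3, which upper-bounds the treewidth. On the other hand G contains the 4-clique {c, d, e, f}. A clique must lie in a single bag of any decomposition, so no decomposition can have width below 3. The upper and lower bounds meet at 3, so that is the treewidth.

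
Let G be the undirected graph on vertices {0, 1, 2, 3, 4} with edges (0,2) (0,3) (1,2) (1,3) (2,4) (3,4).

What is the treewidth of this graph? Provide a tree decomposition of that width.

Every bag has size at most 3, so the width is 3 − 1 = 2 and tw(G) ≤ 2. For the lower bound, G contains the cycle 3–1–2–0–3, so G is not a forest; only forests have treewidth ≤ 1, hence tw(G) ≥ 2. The upper and lower bounds meet at 2, so that is the treewidth.

Treewidth 2.
One such decomposition:
Bags: B1 = {1, 2, 3}  B2 = {0, 2, 3}  B3 = {2, 3, 4}
Tree: B1–B2, B2–B3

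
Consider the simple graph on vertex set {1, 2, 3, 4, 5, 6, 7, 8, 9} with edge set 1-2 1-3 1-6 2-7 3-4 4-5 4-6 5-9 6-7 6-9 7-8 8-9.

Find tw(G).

A width-3 tree decomposition is:
Bags: B1 = {5, 7, 8, 9}  B2 = {5, 6, 7, 9}  B3 = {4, 5, 6, 7}  B4 = {2, 4, 6, 7}  B5 = {1, 2, 4, 6}  B6 = {1, 2, 3, 4}
Tree: B1–B2, B2–B3, B3–B4, B4–B5, B5–B6
The largest bag has 4 vertices, giving width 3; this decomposition certifies tw(G) ≤ 3. For the lower bound: the 4 vertex sets {5,8,9}, {7}, {6}, {1,2,3,4} are disjoint, each induces a connected subgraph, and every pair is joined by at least one edge of G. Contracting each set to a single vertex therefore yields K_{4} as a minor, and since treewidth is minor-monotone, tw(G) ≥ tw(K_{4}) = 3. Combining the bounds, tw(G) = 3.

3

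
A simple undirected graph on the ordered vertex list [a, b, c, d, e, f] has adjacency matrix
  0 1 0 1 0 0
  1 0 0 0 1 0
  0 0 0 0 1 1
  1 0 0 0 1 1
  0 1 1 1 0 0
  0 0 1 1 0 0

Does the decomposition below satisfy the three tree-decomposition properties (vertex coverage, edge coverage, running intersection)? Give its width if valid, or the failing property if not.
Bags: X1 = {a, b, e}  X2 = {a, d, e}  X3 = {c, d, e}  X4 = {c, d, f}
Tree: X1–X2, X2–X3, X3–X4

Checking the three conditions: (i) the bags cover all of {a, b, c, d, e, f}; (ii) for each edge, some bag contains both endpoints; (iii) the bags containing any fixed vertex form a subtree. All hold, so the decomposition is valid with width 3 − 1 = 2.

Yes; width 2.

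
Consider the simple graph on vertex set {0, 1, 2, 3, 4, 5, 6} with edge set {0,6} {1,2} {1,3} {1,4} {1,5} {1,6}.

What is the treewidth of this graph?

1

A width-1 tree decomposition is:
Bags: B1 = {1, 6}  B2 = {1, 5}  B3 = {0, 6}  B4 = {1, 4}  B5 = {1, 3}  B6 = {1, 2}
Tree: B1–B2, B1–B3, B2–B4, B2–B5, B4–B6
Each bag holds 2 vertices, so the decomposition has width 1, which upper-bounds the treewidth. Any graph with an edge has treewidth ≥ 1, and G has the edge 1–6. Combining the bounds, tw(G) = 1.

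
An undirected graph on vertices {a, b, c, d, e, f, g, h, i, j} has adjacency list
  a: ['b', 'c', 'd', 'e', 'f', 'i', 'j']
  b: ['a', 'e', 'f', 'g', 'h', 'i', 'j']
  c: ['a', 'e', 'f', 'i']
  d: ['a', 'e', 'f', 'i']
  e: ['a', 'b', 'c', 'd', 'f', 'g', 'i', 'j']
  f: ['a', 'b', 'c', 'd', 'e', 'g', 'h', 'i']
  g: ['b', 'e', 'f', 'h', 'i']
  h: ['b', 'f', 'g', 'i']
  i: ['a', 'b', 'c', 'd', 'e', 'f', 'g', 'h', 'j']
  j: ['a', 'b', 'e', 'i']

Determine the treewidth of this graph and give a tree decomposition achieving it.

The largest bag has 5 vertices, giving width 4; this decomposition certifies tw(G) ≤ 4. For the lower bound, the 5 vertices {a, b, e, i, j} are pairwise adjacent, and any tree decomposition puts a clique entirely inside one bag — forcing width ≥ 4. The upper and lower bounds meet at 4, so that is the treewidth.

Treewidth 4.
Bags: B1 = {b, e, f, g, i}  B2 = {a, b, e, f, i}  B3 = {a, b, e, i, j}  B4 = {a, c, e, f, i}  B5 = {a, d, e, f, i}  B6 = {b, f, g, h, i}
Tree: B1–B2, B2–B3, B2–B4, B2–B5, B1–B6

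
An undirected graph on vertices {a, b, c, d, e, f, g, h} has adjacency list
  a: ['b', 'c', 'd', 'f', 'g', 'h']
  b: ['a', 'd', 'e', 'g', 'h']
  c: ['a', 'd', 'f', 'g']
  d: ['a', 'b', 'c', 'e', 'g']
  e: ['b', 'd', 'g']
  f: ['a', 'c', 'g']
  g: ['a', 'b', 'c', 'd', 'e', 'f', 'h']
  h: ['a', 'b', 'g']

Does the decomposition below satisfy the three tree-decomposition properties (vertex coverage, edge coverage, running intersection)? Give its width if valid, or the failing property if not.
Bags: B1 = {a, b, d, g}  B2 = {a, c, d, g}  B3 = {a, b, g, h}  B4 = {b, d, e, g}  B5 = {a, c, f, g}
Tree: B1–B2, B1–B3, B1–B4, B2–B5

Yes; width 3.

Checking the three conditions: (i) the bags cover all of {a, b, c, d, e, f, g, h}; (ii) for each edge, some bag contains both endpoints; (iii) the bags containing any fixed vertex form a subtree. All hold, so the decomposition is valid with width 4 − 1 = 3.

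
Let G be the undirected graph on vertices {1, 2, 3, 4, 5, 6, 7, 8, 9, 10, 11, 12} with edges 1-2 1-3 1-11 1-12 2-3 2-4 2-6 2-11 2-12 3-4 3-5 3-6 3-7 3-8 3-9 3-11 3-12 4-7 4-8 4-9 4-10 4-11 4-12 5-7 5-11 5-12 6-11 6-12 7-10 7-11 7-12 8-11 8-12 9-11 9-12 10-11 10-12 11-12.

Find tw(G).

4

A width-4 tree decomposition is:
Bags: B1 = {3, 4, 7, 11, 12}  B2 = {4, 7, 10, 11, 12}  B3 = {2, 3, 4, 11, 12}  B4 = {3, 5, 7, 11, 12}  B5 = {3, 4, 8, 11, 12}  B6 = {1, 2, 3, 11, 12}  B7 = {3, 4, 9, 11, 12}  B8 = {2, 3, 6, 11, 12}
Tree: B1–B2, B1–B3, B1–B4, B3–B5, B3–B6, B1–B7, B3–B8
Each bag holds 5 vertices, so the decomposition has width 4, which upper-bounds the treewidth. Conversely, {4, 7, 10, 11, 12} is a clique of size 5, and the vertices of any clique must share a bag in every tree decomposition; so some bag has ≥ 5 vertices and tw(G) ≥ 4. Combining the bounds, tw(G) = 4.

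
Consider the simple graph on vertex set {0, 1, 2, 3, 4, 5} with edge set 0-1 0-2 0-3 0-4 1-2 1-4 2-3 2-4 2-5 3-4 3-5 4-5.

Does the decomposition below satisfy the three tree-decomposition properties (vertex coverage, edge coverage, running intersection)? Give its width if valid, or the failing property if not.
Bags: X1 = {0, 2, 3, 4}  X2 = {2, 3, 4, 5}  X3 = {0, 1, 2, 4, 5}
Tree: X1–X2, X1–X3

No — bags containing vertex 5 are not connected in the tree.

A tree decomposition must satisfy three properties: every vertex lies in some bag; for every edge, both endpoints lie together in some bag; and for every vertex, the bags containing it form a connected subtree. Here bags containing vertex 5 are not connected in the tree, so the decomposition is invalid.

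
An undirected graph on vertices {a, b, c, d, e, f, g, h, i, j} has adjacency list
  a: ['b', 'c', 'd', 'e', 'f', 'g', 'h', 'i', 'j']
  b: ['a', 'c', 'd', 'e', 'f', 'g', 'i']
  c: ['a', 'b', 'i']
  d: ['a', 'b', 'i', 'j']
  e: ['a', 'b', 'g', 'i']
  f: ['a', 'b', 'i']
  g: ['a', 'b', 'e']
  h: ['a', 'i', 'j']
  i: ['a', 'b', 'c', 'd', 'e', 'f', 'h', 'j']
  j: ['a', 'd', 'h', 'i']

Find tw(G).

A width-3 tree decomposition is:
Bags: B1 = {a, b, e, i}  B2 = {a, b, e, g}  B3 = {a, b, d, i}  B4 = {a, b, f, i}  B5 = {a, d, i, j}  B6 = {a, b, c, i}  B7 = {a, h, i, j}
Tree: B1–B2, B1–B3, B1–B4, B3–B5, B1–B6, B5–B7
Every bag has size at most 4, so the width is 4 − 1 = 3 and tw(G) ≤ 3. Conversely, {a, b, e, g} is a clique of size 4, and the vertices of any clique must share a bag in every tree decomposition; so some bag has ≥ 4 vertices and tw(G) ≥ 3. The upper and lower bounds meet at 3, so that is the treewidth.

3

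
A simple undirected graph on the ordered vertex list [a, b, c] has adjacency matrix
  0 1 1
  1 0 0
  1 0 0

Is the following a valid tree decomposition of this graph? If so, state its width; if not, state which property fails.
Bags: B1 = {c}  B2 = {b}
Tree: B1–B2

No — vertex a appears in no bag.

A tree decomposition must satisfy three properties: every vertex lies in some bag; for every edge, both endpoints lie together in some bag; and for every vertex, the bags containing it form a connected subtree. Here vertex a appears in no bag, so the decomposition is invalid.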